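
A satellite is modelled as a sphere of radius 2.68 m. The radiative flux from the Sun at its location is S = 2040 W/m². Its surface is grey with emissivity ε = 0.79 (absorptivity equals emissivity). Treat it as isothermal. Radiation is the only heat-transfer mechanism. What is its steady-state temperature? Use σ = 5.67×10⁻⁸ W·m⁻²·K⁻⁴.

T ≈ 308 K

At equilibrium, absorbed power = emitted power.
Absorbing cross-section = πr² = 22.56 m²; emitting surface = 4πr² = 90.26 m² (ratio 4).
εS·A_cross = εσ·A_surf·T⁴  ⇒  T⁴ = S/(4σ)   (ε cancels).
T⁴ = 2040/(4·5.67×10⁻⁸) = 8.995×10⁹ K⁴.
T = (8.995×10⁹)^(1/4).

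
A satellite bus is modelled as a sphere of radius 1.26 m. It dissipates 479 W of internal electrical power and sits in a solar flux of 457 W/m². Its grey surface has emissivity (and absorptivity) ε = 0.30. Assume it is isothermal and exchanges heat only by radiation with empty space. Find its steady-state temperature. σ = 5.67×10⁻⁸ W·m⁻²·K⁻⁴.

T ≈ 242 K

At steady state, absorbed solar power + internal power = radiated power.
Absorbed: α·S·A_cross = 0.30·457·4.988 = 683.8 W (cross-section πr²).
Total input = 683.8 + 479 = 1163 W.
Radiated: εσ·A_surf·T⁴ with A_surf = 4πr² = 19.95 m².
T⁴ = 1163/(0.30·5.67×10⁻⁸·19.95) = 3.426×10⁹ K⁴.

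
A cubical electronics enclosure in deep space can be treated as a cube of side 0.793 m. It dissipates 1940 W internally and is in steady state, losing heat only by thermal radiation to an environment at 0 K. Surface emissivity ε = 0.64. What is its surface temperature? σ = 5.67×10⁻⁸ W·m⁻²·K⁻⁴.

T ≈ 345 K

Steady state: internal power = radiated power, P = εσA T⁴.
Radiating area A = 6L² = 3.773 m².
T⁴ = P/(εσA) = 1940/(0.64·5.67×10⁻⁸·3.773) = 1.417×10¹⁰ K⁴.
T = (1.417×10¹⁰)^(1/4).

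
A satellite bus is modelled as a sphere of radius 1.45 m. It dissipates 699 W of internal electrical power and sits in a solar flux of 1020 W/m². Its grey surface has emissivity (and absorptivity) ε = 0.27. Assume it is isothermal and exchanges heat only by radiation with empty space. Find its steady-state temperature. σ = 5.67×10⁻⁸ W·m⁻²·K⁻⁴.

T ≈ 281 K

At steady state, absorbed solar power + internal power = radiated power.
Absorbed: α·S·A_cross = 0.27·1020·6.605 = 1819 W (cross-section πr²).
Total input = 1819 + 699 = 2518 W.
Radiated: εσ·A_surf·T⁴ with A_surf = 4πr² = 26.42 m².
T⁴ = 2518/(0.27·5.67×10⁻⁸·26.42) = 6.226×10⁹ K⁴.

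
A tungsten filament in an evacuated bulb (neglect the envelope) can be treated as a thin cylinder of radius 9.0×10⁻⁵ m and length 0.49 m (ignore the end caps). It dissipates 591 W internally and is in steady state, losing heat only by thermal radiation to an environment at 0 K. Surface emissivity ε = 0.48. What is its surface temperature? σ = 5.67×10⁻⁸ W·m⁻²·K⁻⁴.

T ≈ 2980 K

Steady state: internal power = radiated power, P = εσA T⁴.
Radiating area A = 2πrL = 2.771×10⁻⁴ m².
T⁴ = P/(εσA) = 591/(0.48·5.67×10⁻⁸·2.771×10⁻⁴) = 7.837×10¹³ K⁴.
T = (7.837×10¹³)^(1/4).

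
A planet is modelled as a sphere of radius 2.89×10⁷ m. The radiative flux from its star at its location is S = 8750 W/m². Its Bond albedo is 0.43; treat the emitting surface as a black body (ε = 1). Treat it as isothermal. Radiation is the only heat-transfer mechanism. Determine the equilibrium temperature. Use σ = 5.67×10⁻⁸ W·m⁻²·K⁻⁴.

At equilibrium, absorbed power = emitted power.
Absorbing cross-section = πr² = 2.624×10¹⁵ m²; emitting surface = 4πr² = 1.050×10¹⁶ m² (ratio 4).
(1−a)S·A_cross = εσ·A_surf·T⁴  ⇒  T⁴ = (1−a)S/(4σ).
T⁴ = 0.570·8750/(4·5.67×10⁻⁸) = 2.199×10¹⁰ K⁴.
T = (2.199×10¹⁰)^(1/4).

T ≈ 385 K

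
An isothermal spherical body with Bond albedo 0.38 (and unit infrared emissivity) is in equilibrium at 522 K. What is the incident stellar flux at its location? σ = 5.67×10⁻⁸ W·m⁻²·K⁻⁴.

(1−a)S·πr² = σ·4πr²·T⁴ ⇒ S = 4σT⁴/(1−a).
S = 4·5.67×10⁻⁸·7.425×10¹⁰/0.620.

S ≈ 27200 W/m²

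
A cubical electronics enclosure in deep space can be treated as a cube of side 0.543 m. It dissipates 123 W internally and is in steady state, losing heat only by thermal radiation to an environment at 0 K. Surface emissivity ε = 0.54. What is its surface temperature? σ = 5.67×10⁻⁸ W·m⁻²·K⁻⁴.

T ≈ 218 K

Steady state: internal power = radiated power, P = εσA T⁴.
Radiating area A = 6L² = 1.769 m².
T⁴ = P/(εσA) = 123/(0.54·5.67×10⁻⁸·1.769) = 2.271×10⁹ K⁴.
T = (2.271×10⁹)^(1/4).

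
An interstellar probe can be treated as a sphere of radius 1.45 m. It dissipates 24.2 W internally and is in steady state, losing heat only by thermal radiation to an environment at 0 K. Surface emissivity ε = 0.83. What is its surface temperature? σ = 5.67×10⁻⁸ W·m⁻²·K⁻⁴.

T ≈ 66.4 K

Steady state: internal power = radiated power, P = εσA T⁴.
Radiating area A = 4πr² = 26.42 m².
T⁴ = P/(εσA) = 24.2/(0.83·5.67×10⁻⁸·26.42) = 1.946×10⁷ K⁴.
T = (1.946×10⁷)^(1/4).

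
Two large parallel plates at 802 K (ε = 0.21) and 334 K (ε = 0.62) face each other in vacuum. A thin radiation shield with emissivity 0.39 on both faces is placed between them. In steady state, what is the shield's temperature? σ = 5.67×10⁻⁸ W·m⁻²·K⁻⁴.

In steady state the net flux on the hot side equals that on the cold side.
σ(T₁⁴−T_s⁴)/D₁ = σ(T_s⁴−T₂⁴)/D₂, with D₁ = 1/ε₁+1/ε_s−1 = 6.326, D₂ = 1/ε_s+1/ε₂−1 = 3.177.
Solve for T_s⁴: T_s⁴ = (D₂·T₁⁴ + D₁·T₂⁴)/(D₁+D₂) = 1.466×10¹¹ K⁴.

T_s ≈ 619 K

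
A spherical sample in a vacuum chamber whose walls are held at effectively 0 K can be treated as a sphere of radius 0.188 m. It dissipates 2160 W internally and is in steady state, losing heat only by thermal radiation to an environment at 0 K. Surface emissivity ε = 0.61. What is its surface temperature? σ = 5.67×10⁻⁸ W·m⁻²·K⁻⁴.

Steady state: internal power = radiated power, P = εσA T⁴.
Radiating area A = 4πr² = 0.4441 m².
T⁴ = P/(εσA) = 2160/(0.61·5.67×10⁻⁸·0.4441) = 1.406×10¹¹ K⁴.
T = (1.406×10¹¹)^(1/4).

T ≈ 612 K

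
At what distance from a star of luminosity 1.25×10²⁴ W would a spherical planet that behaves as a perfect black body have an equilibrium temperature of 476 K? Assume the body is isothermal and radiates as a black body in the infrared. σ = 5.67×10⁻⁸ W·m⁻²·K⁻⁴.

For an isothermal black-emitting sphere, (1−a)S·πr² = σ·4πr²·T⁴ ⇒ S = 4σT⁴/(1−a).
S = 4·5.67×10⁻⁸·(476)⁴/1.00 = 11640 W/m².
Flux falls as S = L/(4πd²), so d = √(L/(4πS)) = √(1.25×10²⁴/(4π·11640)).

d ≈ 2.92×10⁹ m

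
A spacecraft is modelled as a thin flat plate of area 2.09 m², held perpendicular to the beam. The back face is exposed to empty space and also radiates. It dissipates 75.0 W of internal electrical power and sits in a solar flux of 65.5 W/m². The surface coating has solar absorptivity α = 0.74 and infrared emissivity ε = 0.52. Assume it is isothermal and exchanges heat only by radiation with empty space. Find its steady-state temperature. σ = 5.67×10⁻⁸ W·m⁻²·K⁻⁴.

T ≈ 194 K

At steady state, absorbed solar power + internal power = radiated power.
Absorbed: α·S·A_cross = 0.74·65.5·2.090 = 101.3 W (cross-section A).
Total input = 101.3 + 75.0 = 176.3 W.
Radiated: εσ·A_surf·T⁴ with A_surf = 2A = 4.180 m².
T⁴ = 176.3/(0.52·5.67×10⁻⁸·4.180) = 1.431×10⁹ K⁴.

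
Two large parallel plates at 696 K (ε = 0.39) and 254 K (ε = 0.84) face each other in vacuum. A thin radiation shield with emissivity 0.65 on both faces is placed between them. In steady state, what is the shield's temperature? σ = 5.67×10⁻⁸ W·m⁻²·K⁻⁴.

In steady state the net flux on the hot side equals that on the cold side.
σ(T₁⁴−T_s⁴)/D₁ = σ(T_s⁴−T₂⁴)/D₂, with D₁ = 1/ε₁+1/ε_s−1 = 3.103, D₂ = 1/ε_s+1/ε₂−1 = 1.729.
Solve for T_s⁴: T_s⁴ = (D₂·T₁⁴ + D₁·T₂⁴)/(D₁+D₂) = 8.664×10¹⁰ K⁴.

T_s ≈ 543 K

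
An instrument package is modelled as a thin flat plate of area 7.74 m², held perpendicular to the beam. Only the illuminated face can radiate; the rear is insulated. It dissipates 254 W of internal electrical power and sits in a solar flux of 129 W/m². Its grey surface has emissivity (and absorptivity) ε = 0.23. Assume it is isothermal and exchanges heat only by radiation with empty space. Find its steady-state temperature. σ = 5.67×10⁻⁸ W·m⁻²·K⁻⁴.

T ≈ 263 K

At steady state, absorbed solar power + internal power = radiated power.
Absorbed: α·S·A_cross = 0.23·129·7.740 = 229.6 W (cross-section A).
Total input = 229.6 + 254 = 483.6 W.
Radiated: εσ·A_surf·T⁴ with A_surf = A = 7.740 m².
T⁴ = 483.6/(0.23·5.67×10⁻⁸·7.740) = 4.792×10⁹ K⁴.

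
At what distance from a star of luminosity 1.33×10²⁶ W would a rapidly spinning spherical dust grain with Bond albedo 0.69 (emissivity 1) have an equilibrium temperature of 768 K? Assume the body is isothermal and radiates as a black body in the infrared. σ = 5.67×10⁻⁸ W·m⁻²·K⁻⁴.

For an isothermal black-emitting sphere, (1−a)S·πr² = σ·4πr²·T⁴ ⇒ S = 4σT⁴/(1−a).
S = 4·5.67×10⁻⁸·(768)⁴/0.310 = 2.545×10⁵ W/m².
Flux falls as S = L/(4πd²), so d = √(L/(4πS)) = √(1.33×10²⁶/(4π·2.545×10⁵)).

d ≈ 6.45×10⁹ m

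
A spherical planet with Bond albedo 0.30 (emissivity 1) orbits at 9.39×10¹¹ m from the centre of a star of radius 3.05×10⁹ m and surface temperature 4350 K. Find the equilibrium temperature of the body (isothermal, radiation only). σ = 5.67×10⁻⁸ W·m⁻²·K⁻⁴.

T ≈ 160 K

The star's surface emits σT_*⁴; at distance d the flux is S = σT_*⁴(R_*/d)².
S = 5.67×10⁻⁸·(4350)⁴·(3.05×10⁹/9.39×10¹¹)² = 214.2 W/m².
For an isothermal sphere T⁴ = (1−a)S/(4σ) = 6.611×10⁸ K⁴.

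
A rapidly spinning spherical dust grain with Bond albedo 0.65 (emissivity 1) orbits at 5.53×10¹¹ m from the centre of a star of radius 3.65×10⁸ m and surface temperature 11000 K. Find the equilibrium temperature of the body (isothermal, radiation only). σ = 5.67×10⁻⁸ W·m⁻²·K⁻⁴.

T ≈ 154 K

The star's surface emits σT_*⁴; at distance d the flux is S = σT_*⁴(R_*/d)².
S = 5.67×10⁻⁸·(11000)⁴·(3.65×10⁸/5.53×10¹¹)² = 361.7 W/m².
For an isothermal sphere T⁴ = (1−a)S/(4σ) = 5.581×10⁸ K⁴.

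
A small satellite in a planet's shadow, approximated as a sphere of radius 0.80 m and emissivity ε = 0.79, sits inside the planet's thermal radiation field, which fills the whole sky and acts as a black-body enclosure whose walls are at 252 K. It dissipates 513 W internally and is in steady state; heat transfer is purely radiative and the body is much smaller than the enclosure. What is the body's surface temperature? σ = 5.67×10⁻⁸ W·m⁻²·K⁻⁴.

T ≈ 272 K

For a small grey body in a large enclosure, net radiated power = εσA(T⁴ − T_w⁴).
Steady state: P = εσA(T⁴ − T_w⁴) with A = 4πr² = 8.042 m².
T⁴ = P/(εσA) + T_w⁴ = 513/(0.79·5.67×10⁻⁸·8.042) + (252)⁴
    = 1.424×10⁹ + 4.033×10⁹ = 5.457×10⁹ K⁴.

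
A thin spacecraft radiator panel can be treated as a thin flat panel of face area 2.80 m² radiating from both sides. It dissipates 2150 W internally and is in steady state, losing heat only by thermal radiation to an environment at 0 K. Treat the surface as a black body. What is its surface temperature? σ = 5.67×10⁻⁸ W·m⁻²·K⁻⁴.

T ≈ 287 K

Steady state: internal power = radiated power, P = εσA T⁴.
Radiating area A = 2·2.80 = 5.600 m².
T⁴ = P/(εσA) = 2150/(1.0·5.67×10⁻⁸·5.600) = 6.771×10⁹ K⁴.
T = (6.771×10⁹)^(1/4).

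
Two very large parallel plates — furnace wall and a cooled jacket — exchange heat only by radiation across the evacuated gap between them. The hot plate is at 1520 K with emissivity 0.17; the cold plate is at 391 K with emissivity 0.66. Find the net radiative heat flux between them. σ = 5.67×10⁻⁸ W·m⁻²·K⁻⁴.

q ≈ 47100 W/m²

For two infinite grey parallel plates, q = σ(T₁⁴ − T₂⁴)/(1/ε₁ + 1/ε₂ − 1).
T₁⁴ − T₂⁴ = 5.338×10¹² − 2.337×10¹⁰ = 5.315×10¹² K⁴.
1/ε₁ + 1/ε₂ − 1 = 5.882 + 1.515 − 1 = 6.398.
q = 5.67×10⁻⁸ × 5.315×10¹² / 6.398.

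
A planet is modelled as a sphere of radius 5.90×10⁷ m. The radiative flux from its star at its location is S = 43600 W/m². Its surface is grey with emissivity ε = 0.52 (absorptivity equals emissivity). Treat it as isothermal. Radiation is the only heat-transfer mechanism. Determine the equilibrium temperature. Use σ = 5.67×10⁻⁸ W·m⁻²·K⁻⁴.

At equilibrium, absorbed power = emitted power.
Absorbing cross-section = πr² = 1.094×10¹⁶ m²; emitting surface = 4πr² = 4.374×10¹⁶ m² (ratio 4).
εS·A_cross = εσ·A_surf·T⁴  ⇒  T⁴ = S/(4σ)   (ε cancels).
T⁴ = 43600/(4·5.67×10⁻⁸) = 1.922×10¹¹ K⁴.
T = (1.922×10¹¹)^(1/4).

T ≈ 662 K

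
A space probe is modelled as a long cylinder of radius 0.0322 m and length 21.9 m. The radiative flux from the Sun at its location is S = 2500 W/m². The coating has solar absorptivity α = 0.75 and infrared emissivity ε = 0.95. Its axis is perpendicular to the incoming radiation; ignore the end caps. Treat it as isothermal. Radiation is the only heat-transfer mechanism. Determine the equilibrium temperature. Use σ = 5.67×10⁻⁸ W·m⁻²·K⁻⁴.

At equilibrium, absorbed power = emitted power.
Absorbing cross-section = 2rL = 1.410 m²; emitting surface = 2πrL = 4.431 m² (ratio π).
αS·A_cross = εσ·A_surf·T⁴  ⇒  T⁴ = αS/(ε·πσ).
T⁴ = 0.750·2500/(0.95·π·5.67×10⁻⁸) = 1.108×10¹⁰ K⁴.
T = (1.108×10¹⁰)^(1/4).

T ≈ 324 K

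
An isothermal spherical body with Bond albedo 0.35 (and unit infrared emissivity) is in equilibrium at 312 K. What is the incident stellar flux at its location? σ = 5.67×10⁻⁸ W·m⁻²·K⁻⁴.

S ≈ 3310 W/m²

(1−a)S·πr² = σ·4πr²·T⁴ ⇒ S = 4σT⁴/(1−a).
S = 4·5.67×10⁻⁸·9.476×10⁹/0.650.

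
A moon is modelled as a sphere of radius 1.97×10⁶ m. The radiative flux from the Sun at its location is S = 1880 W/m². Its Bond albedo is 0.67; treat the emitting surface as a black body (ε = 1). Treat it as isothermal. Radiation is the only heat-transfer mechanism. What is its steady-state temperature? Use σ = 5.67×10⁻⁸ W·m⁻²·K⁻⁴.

T ≈ 229 K

At equilibrium, absorbed power = emitted power.
Absorbing cross-section = πr² = 1.219×10¹³ m²; emitting surface = 4πr² = 4.877×10¹³ m² (ratio 4).
(1−a)S·A_cross = εσ·A_surf·T⁴  ⇒  T⁴ = (1−a)S/(4σ).
T⁴ = 0.330·1880/(4·5.67×10⁻⁸) = 2.735×10⁹ K⁴.
T = (2.735×10⁹)^(1/4).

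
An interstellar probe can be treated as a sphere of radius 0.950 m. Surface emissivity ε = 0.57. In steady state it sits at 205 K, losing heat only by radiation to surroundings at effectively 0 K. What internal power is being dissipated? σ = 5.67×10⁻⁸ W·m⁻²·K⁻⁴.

P ≈ 647 W

Steady state: P = εσA T⁴.
A = 4πr² = 11.34 m²; T⁴ = (205)⁴ = 1.766×10⁹ K⁴.
P = 0.57 × 5.67×10⁻⁸ × 11.34 × 1.766×10⁹.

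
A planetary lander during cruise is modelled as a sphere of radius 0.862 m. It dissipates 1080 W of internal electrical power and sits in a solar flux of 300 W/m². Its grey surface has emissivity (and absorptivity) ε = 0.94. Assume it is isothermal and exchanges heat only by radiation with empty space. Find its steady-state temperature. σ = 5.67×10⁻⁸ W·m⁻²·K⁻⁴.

T ≈ 243 K

At steady state, absorbed solar power + internal power = radiated power.
Absorbed: α·S·A_cross = 0.94·300·2.334 = 658.3 W (cross-section πr²).
Total input = 658.3 + 1080 = 1738 W.
Radiated: εσ·A_surf·T⁴ with A_surf = 4πr² = 9.337 m².
T⁴ = 1738/(0.94·5.67×10⁻⁸·9.337) = 3.493×10⁹ K⁴.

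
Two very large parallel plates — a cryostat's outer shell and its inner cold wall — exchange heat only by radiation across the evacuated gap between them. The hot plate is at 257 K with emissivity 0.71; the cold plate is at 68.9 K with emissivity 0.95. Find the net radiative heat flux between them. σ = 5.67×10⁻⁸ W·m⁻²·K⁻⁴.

For two infinite grey parallel plates, q = σ(T₁⁴ − T₂⁴)/(1/ε₁ + 1/ε₂ − 1).
T₁⁴ − T₂⁴ = 4.362×10⁹ − 2.254×10⁷ = 4.340×10⁹ K⁴.
1/ε₁ + 1/ε₂ − 1 = 1.408 + 1.053 − 1 = 1.461.
q = 5.67×10⁻⁸ × 4.340×10⁹ / 1.461.

q ≈ 168 W/m²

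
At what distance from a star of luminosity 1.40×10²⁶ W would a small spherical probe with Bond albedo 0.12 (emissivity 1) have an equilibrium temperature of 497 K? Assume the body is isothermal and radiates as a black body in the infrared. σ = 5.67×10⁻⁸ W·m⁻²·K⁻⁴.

d ≈ 2.66×10¹⁰ m

For an isothermal black-emitting sphere, (1−a)S·πr² = σ·4πr²·T⁴ ⇒ S = 4σT⁴/(1−a).
S = 4·5.67×10⁻⁸·(497)⁴/0.880 = 15720 W/m².
Flux falls as S = L/(4πd²), so d = √(L/(4πS)) = √(1.40×10²⁶/(4π·15720)).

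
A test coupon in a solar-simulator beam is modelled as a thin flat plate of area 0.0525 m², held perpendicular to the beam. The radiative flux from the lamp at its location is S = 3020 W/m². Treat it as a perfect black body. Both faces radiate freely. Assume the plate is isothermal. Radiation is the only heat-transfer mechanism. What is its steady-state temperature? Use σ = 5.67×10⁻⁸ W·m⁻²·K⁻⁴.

At equilibrium, absorbed power = emitted power.
Absorbing cross-section = A = 0.05250 m²; emitting surface = 2A = 0.1050 m² (ratio 2).
S·A_cross = εσ·A_surf·T⁴  ⇒  T⁴ = S/(2σ).
T⁴ = 1.00·3020/(2·5.67×10⁻⁸) = 2.663×10¹⁰ K⁴.
T = (2.663×10¹⁰)^(1/4).

T ≈ 404 K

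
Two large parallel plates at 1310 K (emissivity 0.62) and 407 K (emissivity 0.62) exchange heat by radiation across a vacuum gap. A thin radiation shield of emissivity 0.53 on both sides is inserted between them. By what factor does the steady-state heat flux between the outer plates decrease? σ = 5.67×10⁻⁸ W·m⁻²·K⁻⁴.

Without shield: q₀ = σΔ(T⁴)/(1/ε₁+1/ε₂−1) with denominator 2.226.
With shield the two gaps are in series; the resistances add: (1/ε₁+1/ε_s−1)+(1/ε_s+1/ε₂−1) = 2.500+2.500 = 4.999.
Heat-flux ratio q₀/q = 4.999/2.226.

factor ≈ 2.25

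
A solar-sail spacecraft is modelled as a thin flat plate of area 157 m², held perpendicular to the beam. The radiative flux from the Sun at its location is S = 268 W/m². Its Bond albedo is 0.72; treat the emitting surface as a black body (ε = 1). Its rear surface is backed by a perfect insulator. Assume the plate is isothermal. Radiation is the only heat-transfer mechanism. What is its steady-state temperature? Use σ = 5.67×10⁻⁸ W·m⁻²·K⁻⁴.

At equilibrium, absorbed power = emitted power.
Absorbing cross-section = A = 157.0 m²; emitting surface = A = 157.0 m² (ratio 1).
(1−a)S·A_cross = εσ·A_surf·T⁴  ⇒  T⁴ = (1−a)S/(1σ).
T⁴ = 0.280·268/(1·5.67×10⁻⁸) = 1.323×10⁹ K⁴.
T = (1.323×10⁹)^(1/4).

T ≈ 191 K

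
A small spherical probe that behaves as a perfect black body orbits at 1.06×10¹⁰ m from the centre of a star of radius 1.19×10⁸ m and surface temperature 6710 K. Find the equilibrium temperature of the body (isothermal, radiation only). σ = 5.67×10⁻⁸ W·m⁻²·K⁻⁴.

T ≈ 503 K

The star's surface emits σT_*⁴; at distance d the flux is S = σT_*⁴(R_*/d)².
S = 5.67×10⁻⁸·(6710)⁴·(1.19×10⁸/1.06×10¹⁰)² = 14490 W/m².
For an isothermal sphere T⁴ = (1−a)S/(4σ) = 6.387×10¹⁰ K⁴.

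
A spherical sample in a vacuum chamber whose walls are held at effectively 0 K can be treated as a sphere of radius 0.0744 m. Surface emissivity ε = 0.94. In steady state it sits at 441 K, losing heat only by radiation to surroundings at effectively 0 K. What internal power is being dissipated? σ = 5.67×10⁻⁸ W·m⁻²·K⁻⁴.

P ≈ 140 W

Steady state: P = εσA T⁴.
A = 4πr² = 0.06956 m²; T⁴ = (441)⁴ = 3.782×10¹⁰ K⁴.
P = 0.94 × 5.67×10⁻⁸ × 0.06956 × 3.782×10¹⁰.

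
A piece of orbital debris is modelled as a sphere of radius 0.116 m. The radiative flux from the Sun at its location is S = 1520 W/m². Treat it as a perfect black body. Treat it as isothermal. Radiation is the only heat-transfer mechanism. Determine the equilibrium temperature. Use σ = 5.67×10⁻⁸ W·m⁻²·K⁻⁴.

At equilibrium, absorbed power = emitted power.
Absorbing cross-section = πr² = 0.04227 m²; emitting surface = 4πr² = 0.1691 m² (ratio 4).
S·A_cross = εσ·A_surf·T⁴  ⇒  T⁴ = S/(4σ).
T⁴ = 1.00·1520/(4·5.67×10⁻⁸) = 6.702×10⁹ K⁴.
T = (6.702×10⁹)^(1/4).

T ≈ 286 K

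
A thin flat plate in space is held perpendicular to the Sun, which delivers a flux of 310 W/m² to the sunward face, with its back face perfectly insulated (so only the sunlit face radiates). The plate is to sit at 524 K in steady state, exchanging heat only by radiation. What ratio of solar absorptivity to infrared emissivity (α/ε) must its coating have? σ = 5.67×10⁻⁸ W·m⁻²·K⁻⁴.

Balance: αS·A = εσ·1A·T⁴ ⇒ α/ε = σT⁴/S.
α/ε = 5.67×10⁻⁸·(524)⁴/310 = 5.67×10⁻⁸·7.539×10¹⁰/310.

α/ε ≈ 13.8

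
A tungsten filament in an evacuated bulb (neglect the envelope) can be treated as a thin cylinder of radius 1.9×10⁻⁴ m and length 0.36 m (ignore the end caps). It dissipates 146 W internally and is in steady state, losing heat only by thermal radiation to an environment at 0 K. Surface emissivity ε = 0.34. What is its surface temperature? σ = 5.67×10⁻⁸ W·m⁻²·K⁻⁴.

Steady state: internal power = radiated power, P = εσA T⁴.
Radiating area A = 2πrL = 4.298×10⁻⁴ m².
T⁴ = P/(εσA) = 146/(0.34·5.67×10⁻⁸·4.298×10⁻⁴) = 1.762×10¹³ K⁴.
T = (1.762×10¹³)^(1/4).

T ≈ 2050 K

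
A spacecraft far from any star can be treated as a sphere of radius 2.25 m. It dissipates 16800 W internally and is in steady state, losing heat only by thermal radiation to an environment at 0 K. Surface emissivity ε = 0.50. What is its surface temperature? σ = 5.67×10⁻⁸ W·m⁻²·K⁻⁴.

T ≈ 311 K

Steady state: internal power = radiated power, P = εσA T⁴.
Radiating area A = 4πr² = 63.62 m².
T⁴ = P/(εσA) = 16800/(0.50·5.67×10⁻⁸·63.62) = 9.315×10⁹ K⁴.
T = (9.315×10⁹)^(1/4).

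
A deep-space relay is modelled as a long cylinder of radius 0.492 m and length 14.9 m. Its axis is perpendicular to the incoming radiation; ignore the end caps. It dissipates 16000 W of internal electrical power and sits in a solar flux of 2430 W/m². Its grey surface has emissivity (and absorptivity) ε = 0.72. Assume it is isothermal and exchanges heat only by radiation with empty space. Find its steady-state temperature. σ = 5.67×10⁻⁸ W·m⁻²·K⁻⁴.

T ≈ 386 K

At steady state, absorbed solar power + internal power = radiated power.
Absorbed: α·S·A_cross = 0.72·2430·14.66 = 25650 W (cross-section 2rL).
Total input = 25650 + 16000 = 41650 W.
Radiated: εσ·A_surf·T⁴ with A_surf = 2πrL = 46.06 m².
T⁴ = 41650/(0.72·5.67×10⁻⁸·46.06) = 2.215×10¹⁰ K⁴.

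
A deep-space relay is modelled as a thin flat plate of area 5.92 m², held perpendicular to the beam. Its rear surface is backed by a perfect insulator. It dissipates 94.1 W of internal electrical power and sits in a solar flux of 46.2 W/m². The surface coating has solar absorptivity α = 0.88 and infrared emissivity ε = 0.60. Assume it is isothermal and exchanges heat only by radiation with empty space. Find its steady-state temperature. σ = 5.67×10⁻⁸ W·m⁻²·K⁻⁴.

At steady state, absorbed solar power + internal power = radiated power.
Absorbed: α·S·A_cross = 0.88·46.2·5.920 = 240.7 W (cross-section A).
Total input = 240.7 + 94.1 = 334.8 W.
Radiated: εσ·A_surf·T⁴ with A_surf = A = 5.920 m².
T⁴ = 334.8/(0.60·5.67×10⁻⁸·5.920) = 1.662×10⁹ K⁴.

T ≈ 202 K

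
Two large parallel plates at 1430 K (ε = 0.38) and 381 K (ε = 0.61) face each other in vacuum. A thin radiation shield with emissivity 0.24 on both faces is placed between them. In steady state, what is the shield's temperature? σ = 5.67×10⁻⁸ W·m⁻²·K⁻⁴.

T_s ≈ 1180 K

In steady state the net flux on the hot side equals that on the cold side.
σ(T₁⁴−T_s⁴)/D₁ = σ(T_s⁴−T₂⁴)/D₂, with D₁ = 1/ε₁+1/ε_s−1 = 5.798, D₂ = 1/ε_s+1/ε₂−1 = 4.806.
Solve for T_s⁴: T_s⁴ = (D₂·T₁⁴ + D₁·T₂⁴)/(D₁+D₂) = 1.907×10¹² K⁴.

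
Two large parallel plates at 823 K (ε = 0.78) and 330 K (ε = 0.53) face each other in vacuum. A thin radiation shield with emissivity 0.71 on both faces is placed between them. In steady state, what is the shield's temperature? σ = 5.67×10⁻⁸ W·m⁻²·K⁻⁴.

In steady state the net flux on the hot side equals that on the cold side.
σ(T₁⁴−T_s⁴)/D₁ = σ(T_s⁴−T₂⁴)/D₂, with D₁ = 1/ε₁+1/ε_s−1 = 1.691, D₂ = 1/ε_s+1/ε₂−1 = 2.295.
Solve for T_s⁴: T_s⁴ = (D₂·T₁⁴ + D₁·T₂⁴)/(D₁+D₂) = 2.692×10¹¹ K⁴.

T_s ≈ 720 K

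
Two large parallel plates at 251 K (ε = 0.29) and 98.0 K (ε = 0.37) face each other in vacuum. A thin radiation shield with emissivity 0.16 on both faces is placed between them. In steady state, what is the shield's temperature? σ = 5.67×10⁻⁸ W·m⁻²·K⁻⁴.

T_s ≈ 210 K

In steady state the net flux on the hot side equals that on the cold side.
σ(T₁⁴−T_s⁴)/D₁ = σ(T_s⁴−T₂⁴)/D₂, with D₁ = 1/ε₁+1/ε_s−1 = 8.698, D₂ = 1/ε_s+1/ε₂−1 = 7.953.
Solve for T_s⁴: T_s⁴ = (D₂·T₁⁴ + D₁·T₂⁴)/(D₁+D₂) = 1.944×10⁹ K⁴.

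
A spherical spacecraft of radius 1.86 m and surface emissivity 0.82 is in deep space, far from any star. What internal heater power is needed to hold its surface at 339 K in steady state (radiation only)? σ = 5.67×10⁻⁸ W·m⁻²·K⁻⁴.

P = εσ·4πr²·T⁴.
4πr² = 43.47 m²; T⁴ = 1.321×10¹⁰ K⁴.
P = 0.82·5.67×10⁻⁸·43.47·1.321×10¹⁰.

P ≈ 26700 W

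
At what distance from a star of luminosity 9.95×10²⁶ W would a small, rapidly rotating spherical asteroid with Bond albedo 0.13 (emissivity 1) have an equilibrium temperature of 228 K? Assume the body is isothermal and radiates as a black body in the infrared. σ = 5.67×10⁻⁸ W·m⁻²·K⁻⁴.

d ≈ 3.35×10¹¹ m

For an isothermal black-emitting sphere, (1−a)S·πr² = σ·4πr²·T⁴ ⇒ S = 4σT⁴/(1−a).
S = 4·5.67×10⁻⁸·(228)⁴/0.870 = 704.5 W/m².
Flux falls as S = L/(4πd²), so d = √(L/(4πS)) = √(9.95×10²⁶/(4π·704.5)).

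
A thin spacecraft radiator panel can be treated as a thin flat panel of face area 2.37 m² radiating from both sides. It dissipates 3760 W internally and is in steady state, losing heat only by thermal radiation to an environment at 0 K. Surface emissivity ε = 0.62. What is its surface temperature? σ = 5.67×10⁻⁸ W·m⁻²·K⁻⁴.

Steady state: internal power = radiated power, P = εσA T⁴.
Radiating area A = 2·2.37 = 4.740 m².
T⁴ = P/(εσA) = 3760/(0.62·5.67×10⁻⁸·4.740) = 2.256×10¹⁰ K⁴.
T = (2.256×10¹⁰)^(1/4).

T ≈ 388 K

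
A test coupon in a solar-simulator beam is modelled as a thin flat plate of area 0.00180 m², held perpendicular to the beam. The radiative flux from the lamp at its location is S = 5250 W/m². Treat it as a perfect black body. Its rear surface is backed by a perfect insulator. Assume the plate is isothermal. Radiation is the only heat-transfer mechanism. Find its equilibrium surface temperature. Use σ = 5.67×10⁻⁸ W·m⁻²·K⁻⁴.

T ≈ 552 K

At equilibrium, absorbed power = emitted power.
Absorbing cross-section = A = 0.001800 m²; emitting surface = A = 0.001800 m² (ratio 1).
S·A_cross = εσ·A_surf·T⁴  ⇒  T⁴ = S/(1σ).
T⁴ = 1.00·5250/(1·5.67×10⁻⁸) = 9.259×10¹⁰ K⁴.
T = (9.259×10¹⁰)^(1/4).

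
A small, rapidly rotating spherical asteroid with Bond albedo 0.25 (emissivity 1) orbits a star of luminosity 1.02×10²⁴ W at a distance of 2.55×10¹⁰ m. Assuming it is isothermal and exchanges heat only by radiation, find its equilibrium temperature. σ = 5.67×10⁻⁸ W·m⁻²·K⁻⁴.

First find the stellar flux at distance d: S = L/(4πd²) = 1.02×10²⁴/(4π·(2.55×10¹⁰)²) = 124.8 W/m².
For an isothermal sphere, absorbed (1−a)S·πr² = emitted σ·4πr²·T⁴, so T⁴ = (1−a)S/(4σ).
T⁴ = 0.750·124.8/(4·5.67×10⁻⁸) = 4.128×10⁸ K⁴.

T ≈ 143 K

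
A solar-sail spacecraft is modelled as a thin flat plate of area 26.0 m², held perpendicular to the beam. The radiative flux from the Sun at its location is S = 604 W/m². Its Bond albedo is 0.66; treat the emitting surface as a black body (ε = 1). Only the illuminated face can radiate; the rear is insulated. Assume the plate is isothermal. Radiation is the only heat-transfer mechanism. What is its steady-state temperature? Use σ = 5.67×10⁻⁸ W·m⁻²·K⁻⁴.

T ≈ 245 K

At equilibrium, absorbed power = emitted power.
Absorbing cross-section = A = 26.00 m²; emitting surface = A = 26.00 m² (ratio 1).
(1−a)S·A_cross = εσ·A_surf·T⁴  ⇒  T⁴ = (1−a)S/(1σ).
T⁴ = 0.340·604/(1·5.67×10⁻⁸) = 3.622×10⁹ K⁴.
T = (3.622×10⁹)^(1/4).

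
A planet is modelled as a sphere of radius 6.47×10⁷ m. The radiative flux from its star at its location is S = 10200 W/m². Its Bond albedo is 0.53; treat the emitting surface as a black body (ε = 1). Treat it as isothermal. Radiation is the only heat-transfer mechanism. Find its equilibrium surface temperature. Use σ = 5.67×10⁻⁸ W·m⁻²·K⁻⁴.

At equilibrium, absorbed power = emitted power.
Absorbing cross-section = πr² = 1.315×10¹⁶ m²; emitting surface = 4πr² = 5.260×10¹⁶ m² (ratio 4).
(1−a)S·A_cross = εσ·A_surf·T⁴  ⇒  T⁴ = (1−a)S/(4σ).
T⁴ = 0.470·10200/(4·5.67×10⁻⁸) = 2.114×10¹⁰ K⁴.
T = (2.114×10¹⁰)^(1/4).

T ≈ 381 K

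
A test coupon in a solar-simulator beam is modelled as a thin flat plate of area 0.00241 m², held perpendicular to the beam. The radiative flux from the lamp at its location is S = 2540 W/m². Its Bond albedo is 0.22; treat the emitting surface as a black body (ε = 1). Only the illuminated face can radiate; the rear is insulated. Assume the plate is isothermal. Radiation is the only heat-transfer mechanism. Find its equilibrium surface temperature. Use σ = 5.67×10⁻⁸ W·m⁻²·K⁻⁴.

T ≈ 432 K

At equilibrium, absorbed power = emitted power.
Absorbing cross-section = A = 0.002410 m²; emitting surface = A = 0.002410 m² (ratio 1).
(1−a)S·A_cross = εσ·A_surf·T⁴  ⇒  T⁴ = (1−a)S/(1σ).
T⁴ = 0.780·2540/(1·5.67×10⁻⁸) = 3.494×10¹⁰ K⁴.
T = (3.494×10¹⁰)^(1/4).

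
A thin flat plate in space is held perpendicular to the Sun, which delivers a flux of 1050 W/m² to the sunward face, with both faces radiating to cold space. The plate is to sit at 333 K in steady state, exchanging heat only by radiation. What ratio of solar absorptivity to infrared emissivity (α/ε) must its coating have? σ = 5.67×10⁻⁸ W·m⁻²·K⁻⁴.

α/ε ≈ 1.33

Balance: αS·A = εσ·2A·T⁴ ⇒ α/ε = 2σT⁴/S.
α/ε = 2·5.67×10⁻⁸·(333)⁴/1050 = 2·5.67×10⁻⁸·1.230×10¹⁰/1050.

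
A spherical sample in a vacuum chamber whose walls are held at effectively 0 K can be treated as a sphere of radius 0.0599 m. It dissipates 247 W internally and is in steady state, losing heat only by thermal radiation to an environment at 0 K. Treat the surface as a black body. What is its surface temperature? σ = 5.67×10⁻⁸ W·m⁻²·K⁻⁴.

Steady state: internal power = radiated power, P = εσA T⁴.
Radiating area A = 4πr² = 0.04509 m².
T⁴ = P/(εσA) = 247/(1.0·5.67×10⁻⁸·0.04509) = 9.662×10¹⁰ K⁴.
T = (9.662×10¹⁰)^(1/4).

T ≈ 558 K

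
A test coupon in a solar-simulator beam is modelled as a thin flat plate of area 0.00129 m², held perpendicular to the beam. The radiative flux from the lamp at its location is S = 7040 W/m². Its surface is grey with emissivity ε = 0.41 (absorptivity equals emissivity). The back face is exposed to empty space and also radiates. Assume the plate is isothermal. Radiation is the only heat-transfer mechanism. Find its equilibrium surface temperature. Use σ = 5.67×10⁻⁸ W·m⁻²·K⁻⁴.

T ≈ 499 K

At equilibrium, absorbed power = emitted power.
Absorbing cross-section = A = 0.001290 m²; emitting surface = 2A = 0.002580 m² (ratio 2).
εS·A_cross = εσ·A_surf·T⁴  ⇒  T⁴ = S/(2σ)   (ε cancels).
T⁴ = 7040/(2·5.67×10⁻⁸) = 6.208×10¹⁰ K⁴.
T = (6.208×10¹⁰)^(1/4).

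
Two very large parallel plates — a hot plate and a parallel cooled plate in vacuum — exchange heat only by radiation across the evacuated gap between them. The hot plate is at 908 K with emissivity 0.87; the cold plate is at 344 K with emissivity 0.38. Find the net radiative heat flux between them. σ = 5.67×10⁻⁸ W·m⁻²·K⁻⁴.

q ≈ 13600 W/m²

For two infinite grey parallel plates, q = σ(T₁⁴ − T₂⁴)/(1/ε₁ + 1/ε₂ − 1).
T₁⁴ − T₂⁴ = 6.797×10¹¹ − 1.400×10¹⁰ = 6.657×10¹¹ K⁴.
1/ε₁ + 1/ε₂ − 1 = 1.149 + 2.632 − 1 = 2.781.
q = 5.67×10⁻⁸ × 6.657×10¹¹ / 2.781.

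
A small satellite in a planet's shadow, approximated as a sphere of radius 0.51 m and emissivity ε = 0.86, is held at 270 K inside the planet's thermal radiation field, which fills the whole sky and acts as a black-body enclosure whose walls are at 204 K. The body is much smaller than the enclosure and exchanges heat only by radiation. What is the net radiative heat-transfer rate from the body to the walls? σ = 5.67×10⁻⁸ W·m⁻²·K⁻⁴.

P_net ≈ 571 W

For a small grey body in a large enclosure: P_net = εσA(T_body⁴ − T_wall⁴).
A = 4πr² = 3.269 m²; T_body⁴ − T_wall⁴ = 5.314×10⁹ − 1.732×10⁹ = 3.583×10⁹ K⁴.
|P_net| = 0.86·5.67×10⁻⁸·3.269·3.583×10⁹.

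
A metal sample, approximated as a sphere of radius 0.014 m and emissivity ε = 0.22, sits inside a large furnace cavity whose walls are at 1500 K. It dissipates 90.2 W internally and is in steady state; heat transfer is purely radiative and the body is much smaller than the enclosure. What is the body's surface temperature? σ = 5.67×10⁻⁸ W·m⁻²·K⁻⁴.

For a small grey body in a large enclosure, net radiated power = εσA(T⁴ − T_w⁴).
Steady state: P = εσA(T⁴ − T_w⁴) with A = 4πr² = 0.002463 m².
T⁴ = P/(εσA) + T_w⁴ = 90.2/(0.22·5.67×10⁻⁸·0.002463) + (1500)⁴
    = 2.936×10¹² + 5.062×10¹² = 7.998×10¹² K⁴.

T ≈ 1680 K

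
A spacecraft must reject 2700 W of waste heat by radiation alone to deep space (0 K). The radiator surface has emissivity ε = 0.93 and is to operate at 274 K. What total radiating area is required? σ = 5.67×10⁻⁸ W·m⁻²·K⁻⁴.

A ≈ 9.08 m²

P = εσA T⁴ ⇒ A = P/(εσT⁴).
T⁴ = 5.636×10⁹ K⁴.
A = 2700/(0.93 × 5.67×10⁻⁸ × 5.636×10⁹).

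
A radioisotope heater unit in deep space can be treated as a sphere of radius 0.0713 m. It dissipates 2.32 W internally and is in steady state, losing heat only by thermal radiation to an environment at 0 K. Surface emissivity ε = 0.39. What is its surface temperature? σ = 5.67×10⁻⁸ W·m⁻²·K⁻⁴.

Steady state: internal power = radiated power, P = εσA T⁴.
Radiating area A = 4πr² = 0.06388 m².
T⁴ = P/(εσA) = 2.32/(0.39·5.67×10⁻⁸·0.06388) = 1.642×10⁹ K⁴.
T = (1.642×10⁹)^(1/4).

T ≈ 201 K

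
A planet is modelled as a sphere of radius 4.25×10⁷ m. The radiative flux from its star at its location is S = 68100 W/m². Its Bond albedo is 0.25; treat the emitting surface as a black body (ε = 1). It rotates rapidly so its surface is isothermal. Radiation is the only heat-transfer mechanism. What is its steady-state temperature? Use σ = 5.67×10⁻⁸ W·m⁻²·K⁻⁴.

At equilibrium, absorbed power = emitted power.
Absorbing cross-section = πr² = 5.675×10¹⁵ m²; emitting surface = 4πr² = 2.270×10¹⁶ m² (ratio 4).
(1−a)S·A_cross = εσ·A_surf·T⁴  ⇒  T⁴ = (1−a)S/(4σ).
T⁴ = 0.750·68100/(4·5.67×10⁻⁸) = 2.252×10¹¹ K⁴.
T = (2.252×10¹¹)^(1/4).

T ≈ 689 K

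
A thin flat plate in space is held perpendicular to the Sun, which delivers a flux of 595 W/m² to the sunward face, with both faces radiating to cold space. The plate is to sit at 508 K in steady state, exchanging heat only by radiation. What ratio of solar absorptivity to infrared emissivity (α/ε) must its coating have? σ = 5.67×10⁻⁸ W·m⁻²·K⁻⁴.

α/ε ≈ 12.7

Balance: αS·A = εσ·2A·T⁴ ⇒ α/ε = 2σT⁴/S.
α/ε = 2·5.67×10⁻⁸·(508)⁴/595 = 2·5.67×10⁻⁸·6.660×10¹⁰/595.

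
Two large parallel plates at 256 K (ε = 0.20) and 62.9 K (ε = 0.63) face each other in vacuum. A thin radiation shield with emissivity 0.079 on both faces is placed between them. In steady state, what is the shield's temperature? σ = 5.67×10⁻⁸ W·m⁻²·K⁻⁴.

T_s ≈ 209 K

In steady state the net flux on the hot side equals that on the cold side.
σ(T₁⁴−T_s⁴)/D₁ = σ(T_s⁴−T₂⁴)/D₂, with D₁ = 1/ε₁+1/ε_s−1 = 16.66, D₂ = 1/ε_s+1/ε₂−1 = 13.25.
Solve for T_s⁴: T_s⁴ = (D₂·T₁⁴ + D₁·T₂⁴)/(D₁+D₂) = 1.911×10⁹ K⁴.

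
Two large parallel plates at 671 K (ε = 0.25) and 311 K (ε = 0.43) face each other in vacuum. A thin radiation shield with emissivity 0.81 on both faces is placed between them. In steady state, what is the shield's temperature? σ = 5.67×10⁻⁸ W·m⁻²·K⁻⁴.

T_s ≈ 535 K

In steady state the net flux on the hot side equals that on the cold side.
σ(T₁⁴−T_s⁴)/D₁ = σ(T_s⁴−T₂⁴)/D₂, with D₁ = 1/ε₁+1/ε_s−1 = 4.235, D₂ = 1/ε_s+1/ε₂−1 = 2.560.
Solve for T_s⁴: T_s⁴ = (D₂·T₁⁴ + D₁·T₂⁴)/(D₁+D₂) = 8.221×10¹⁰ K⁴.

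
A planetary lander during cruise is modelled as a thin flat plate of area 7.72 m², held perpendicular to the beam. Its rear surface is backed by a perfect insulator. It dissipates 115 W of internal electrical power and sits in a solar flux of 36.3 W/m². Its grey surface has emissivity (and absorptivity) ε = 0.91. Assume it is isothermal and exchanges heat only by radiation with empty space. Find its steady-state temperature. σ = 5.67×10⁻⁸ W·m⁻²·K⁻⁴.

T ≈ 175 K

At steady state, absorbed solar power + internal power = radiated power.
Absorbed: α·S·A_cross = 0.91·36.3·7.720 = 255.0 W (cross-section A).
Total input = 255.0 + 115 = 370.0 W.
Radiated: εσ·A_surf·T⁴ with A_surf = A = 7.720 m².
T⁴ = 370.0/(0.91·5.67×10⁻⁸·7.720) = 9.289×10⁸ K⁴.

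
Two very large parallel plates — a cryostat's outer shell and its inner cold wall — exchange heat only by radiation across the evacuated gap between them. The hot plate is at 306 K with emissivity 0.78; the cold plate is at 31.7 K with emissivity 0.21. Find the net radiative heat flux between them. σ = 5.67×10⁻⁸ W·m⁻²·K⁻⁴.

For two infinite grey parallel plates, q = σ(T₁⁴ − T₂⁴)/(1/ε₁ + 1/ε₂ − 1).
T₁⁴ − T₂⁴ = 8.768×10⁹ − 1.010×10⁶ = 8.767×10⁹ K⁴.
1/ε₁ + 1/ε₂ − 1 = 1.282 + 4.762 − 1 = 5.044.
q = 5.67×10⁻⁸ × 8.767×10⁹ / 5.044.

q ≈ 98.5 W/m²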